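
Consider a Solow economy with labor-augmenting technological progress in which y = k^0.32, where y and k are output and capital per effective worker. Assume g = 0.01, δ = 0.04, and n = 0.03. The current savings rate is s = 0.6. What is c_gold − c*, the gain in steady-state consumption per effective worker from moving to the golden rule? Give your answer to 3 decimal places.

Δc ≈ 0.273

Break-even investment rate: n + g + δ = 0.03 + 0.01 + 0.04 = 0.08.
Current steady state (s = 0.6): k* = (0.6/0.08)^(1/0.68) ≈ 19.3577, y* = 19.3577^0.32 ≈ 2.5810, c* = (1−0.6)·2.5810 ≈ 1.0324.
Golden rule sets MPK = n+g+δ: 0.32·k^(0.32−1) = 0.08, so k_gold = (0.32/0.08)^(1/0.68) ≈ 7.6804.
y_gold = 7.6804^0.32 ≈ 1.9201, c_gold = y_gold − 0.08·k_gold ≈ 1.3057.
Gain: Δc = 1.3057 − 1.0324 ≈ 0.2733.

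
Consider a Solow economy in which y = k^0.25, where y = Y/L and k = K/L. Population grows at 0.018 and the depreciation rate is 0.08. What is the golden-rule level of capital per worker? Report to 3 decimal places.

The effective depreciation rate is n + δ = 0.018 + 0.08 = 0.098.
Golden rule sets MPK = n+δ: 0.25·k^(0.25−1) = 0.098, so k_gold = (0.25/0.098)^(1/0.75) ≈ 3.4857.

k_gold ≈ 3.486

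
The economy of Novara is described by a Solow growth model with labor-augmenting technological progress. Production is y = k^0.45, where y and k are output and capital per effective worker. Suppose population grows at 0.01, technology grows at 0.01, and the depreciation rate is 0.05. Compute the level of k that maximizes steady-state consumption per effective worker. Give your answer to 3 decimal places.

The effective depreciation rate is n + g + δ = 0.01 + 0.01 + 0.05 = 0.07.
Setting f'(k) = n+g+δ gives 0.45·k^(0.45−1) = 0.07, hence k_gold = (0.45/0.07)^(1/0.55) ≈ 29.4645.

k_gold ≈ 29.464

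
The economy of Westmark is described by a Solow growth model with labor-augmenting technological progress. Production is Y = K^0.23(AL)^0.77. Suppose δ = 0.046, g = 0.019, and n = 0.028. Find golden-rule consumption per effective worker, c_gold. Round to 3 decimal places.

The effective depreciation rate is n + g + δ = 0.028 + 0.019 + 0.046 = 0.093.
At the golden rule the marginal product of capital equals n+g+δ: 0.23·k^(0.23−1) = 0.093. Solving, k_gold = (0.23/0.093)^(1/0.77) ≈ 3.2412.
y_gold = 3.2412^0.23 ≈ 1.3106.
c_gold = y_gold − (n+g+δ)·k_gold = 1.3106 − 0.093·3.2412 ≈ 1.0091.

c_gold ≈ 1.009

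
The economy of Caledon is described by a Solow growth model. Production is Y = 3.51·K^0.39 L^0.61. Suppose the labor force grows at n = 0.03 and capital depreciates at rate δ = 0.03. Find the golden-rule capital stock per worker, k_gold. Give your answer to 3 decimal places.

n + δ = 0.03 + 0.03 = 0.06.
Setting f'(k) = n+δ gives 0.39·3.51·k^(0.39−1) = 0.06, hence k_gold = (0.39·3.51/0.06)^(1/0.61) ≈ 168.4965.

k_gold ≈ 168.497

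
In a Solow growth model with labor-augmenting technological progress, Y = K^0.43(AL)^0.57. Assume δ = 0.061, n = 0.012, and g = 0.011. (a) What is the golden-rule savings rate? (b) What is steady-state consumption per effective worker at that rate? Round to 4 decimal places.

Break-even investment rate: n + g + δ = 0.012 + 0.011 + 0.061 = 0.084.
For Cobb-Douglas, s_gold equals capital's share: s_gold = 0.43.
Setting f'(k) = n+g+δ gives 0.43·k^(0.43−1) = 0.084, hence k_gold = (0.43/0.084)^(1/0.57) ≈ 17.5465.
y_gold = 17.5465^0.43 ≈ 3.4277; c_gold = (1−0.43)·y_gold ≈ 1.9538.

(a) s_gold = 0.4300; (b) c_gold ≈ 1.9538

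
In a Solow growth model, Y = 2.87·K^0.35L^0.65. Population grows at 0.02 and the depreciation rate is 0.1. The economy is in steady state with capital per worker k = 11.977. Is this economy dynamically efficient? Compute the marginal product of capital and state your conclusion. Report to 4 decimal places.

dynamically efficient; MPK ≈ 0.2000

n + δ = 0.02 + 0.1 = 0.12.
MPK = 0.35·2.87·k^(0.35−1) = 0.35·2.87·11.977^(-0.65) ≈ 0.2000.
MPK > 0.12, so the economy is dynamically efficient (under-saving).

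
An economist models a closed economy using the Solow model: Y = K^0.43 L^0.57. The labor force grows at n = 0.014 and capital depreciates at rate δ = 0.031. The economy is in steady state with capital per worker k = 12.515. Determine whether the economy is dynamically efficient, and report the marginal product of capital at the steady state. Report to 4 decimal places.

The effective depreciation rate is n + δ = 0.014 + 0.031 = 0.045.
MPK = 0.43·k^(0.43−1) = 0.43·12.515^(-0.57) ≈ 0.1018.
MPK > 0.045, so the economy is dynamically efficient (under-saving).

dynamically efficient; MPK ≈ 0.1018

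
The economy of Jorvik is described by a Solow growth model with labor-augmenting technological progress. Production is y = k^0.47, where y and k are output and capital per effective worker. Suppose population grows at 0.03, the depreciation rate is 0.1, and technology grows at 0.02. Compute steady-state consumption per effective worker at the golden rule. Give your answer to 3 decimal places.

The effective depreciation rate is n + g + δ = 0.03 + 0.02 + 0.1 = 0.15.
Setting f'(k) = n+g+δ gives 0.47·k^(0.47−1) = 0.15, hence k_gold = (0.47/0.15)^(1/0.53) ≈ 8.6270.
y_gold = 8.6270^0.47 ≈ 2.7533.
c_gold = y_gold − (n+g+δ)·k_gold = 2.7533 − 0.15·8.6270 ≈ 1.4593.

c_gold ≈ 1.459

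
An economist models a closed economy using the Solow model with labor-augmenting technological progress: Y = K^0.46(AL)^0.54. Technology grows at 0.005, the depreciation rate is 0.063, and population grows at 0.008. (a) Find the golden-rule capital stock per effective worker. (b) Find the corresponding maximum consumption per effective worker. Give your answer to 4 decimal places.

n + g + δ = 0.008 + 0.005 + 0.063 = 0.076.
Setting f'(k) = n+g+δ gives 0.46·k^(0.46−1) = 0.076, hence k_gold = (0.46/0.076)^(1/0.54) ≈ 28.0572.
y_gold = 28.0572^0.46 ≈ 4.6355; c_gold = y_gold − 0.076·k_gold ≈ 2.5032.

(a) k_gold ≈ 28.0572; (b) c_gold ≈ 2.5032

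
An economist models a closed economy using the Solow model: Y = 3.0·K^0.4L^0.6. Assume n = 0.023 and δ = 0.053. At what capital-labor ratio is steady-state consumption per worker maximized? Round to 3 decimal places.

k_gold ≈ 99.376

Capital per worker breaks even when investment replaces (n + δ)·k; here n + δ = 0.076.
Golden rule sets MPK = n+δ: 0.4·3.0·k^(0.4−1) = 0.076, so k_gold = (0.4·3.0/0.076)^(1/0.6) ≈ 99.3755.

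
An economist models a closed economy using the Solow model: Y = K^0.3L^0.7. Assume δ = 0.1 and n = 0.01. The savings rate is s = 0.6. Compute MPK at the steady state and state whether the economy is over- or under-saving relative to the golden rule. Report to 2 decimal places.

over-saving; MPK ≈ 0.06

Capital per worker breaks even when investment replaces (n + δ)·k; here n + δ = 0.11.
Steady-state k*: s·k^0.3 = 0.11·k gives k* = (0.6/0.11)^(1/0.7) ≈ 11.2853.
MPK = 0.3·11.2853^(-0.7) ≈ 0.0550.
MPK < n+δ = 0.11, so the economy is dynamically inefficient (over-saving).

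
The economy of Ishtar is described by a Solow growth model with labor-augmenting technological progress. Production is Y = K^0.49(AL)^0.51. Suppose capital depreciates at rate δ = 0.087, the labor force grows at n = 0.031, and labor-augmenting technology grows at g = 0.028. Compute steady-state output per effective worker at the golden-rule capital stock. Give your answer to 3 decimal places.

y_gold ≈ 3.201

The effective depreciation rate is n + g + δ = 0.031 + 0.028 + 0.087 = 0.146.
Maximizing c = f(k) − (n+g+δ)·k gives f'(k) = n+g+δ, i.e. 0.49·k^(0.49−1) = 0.146, so k_gold = (0.49/0.146)^(1/0.51) ≈ 10.7415.
Output: y_gold = k_gold^0.49 = 10.7415^0.49 ≈ 3.2005.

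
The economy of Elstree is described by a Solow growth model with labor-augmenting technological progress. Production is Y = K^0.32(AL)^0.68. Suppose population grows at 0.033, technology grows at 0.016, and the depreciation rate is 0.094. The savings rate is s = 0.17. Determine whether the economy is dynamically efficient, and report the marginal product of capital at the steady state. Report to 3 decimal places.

dynamically efficient; MPK ≈ 0.269

The effective depreciation rate is n + g + δ = 0.033 + 0.016 + 0.094 = 0.143.
Steady-state k*: s·k^0.32 = 0.143·k gives k* = (0.17/0.143)^(1/0.68) ≈ 1.2896.
MPK = 0.32·1.2896^(-0.68) ≈ 0.2692.
MPK > n+g+δ = 0.143, so the economy is dynamically efficient (under-saving).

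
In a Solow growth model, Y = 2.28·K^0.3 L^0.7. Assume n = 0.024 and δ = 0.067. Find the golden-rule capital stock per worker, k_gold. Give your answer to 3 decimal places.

Capital per worker breaks even when investment replaces (n + δ)·k; here n + δ = 0.091.
At the golden rule the marginal product of capital equals n+δ: 0.3·2.28·k^(0.3−1) = 0.091. Solving, k_gold = (0.3·2.28/0.091)^(1/0.7) ≈ 17.8422.

k_gold ≈ 17.842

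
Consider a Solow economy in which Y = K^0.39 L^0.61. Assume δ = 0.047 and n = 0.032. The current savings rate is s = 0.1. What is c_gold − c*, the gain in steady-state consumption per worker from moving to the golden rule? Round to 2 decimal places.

Capital per worker breaks even when investment replaces (n + δ)·k; here n + δ = 0.079.
Current steady state (s = 0.1): k* = (0.1/0.079)^(1/0.61) ≈ 1.4717, y* = 1.4717^0.39 ≈ 1.1627, c* = (1−0.1)·1.1627 ≈ 1.0464.
Golden rule sets MPK = n+δ: 0.39·k^(0.39−1) = 0.079, so k_gold = (0.39/0.079)^(1/0.61) ≈ 13.7020.
y_gold = 13.7020^0.39 ≈ 2.7755, c_gold = y_gold − 0.079·k_gold ≈ 1.6931.
Gain: Δc = 1.6931 − 1.0464 ≈ 0.6467.

Δc ≈ 0.65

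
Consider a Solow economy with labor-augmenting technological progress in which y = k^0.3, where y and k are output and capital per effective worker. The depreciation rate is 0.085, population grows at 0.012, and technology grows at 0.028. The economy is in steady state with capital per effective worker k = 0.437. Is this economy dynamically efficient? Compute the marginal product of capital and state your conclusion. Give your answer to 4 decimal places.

dynamically efficient; MPK ≈ 0.5355

n + g + δ = 0.012 + 0.028 + 0.085 = 0.125.
MPK = 0.3·k^(0.3−1) = 0.3·0.437^(-0.7) ≈ 0.5355.
MPK > 0.125, so the economy is dynamically efficient (under-saving).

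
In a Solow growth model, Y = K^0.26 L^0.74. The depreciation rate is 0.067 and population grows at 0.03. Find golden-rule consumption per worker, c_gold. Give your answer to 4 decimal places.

c_gold ≈ 1.0464

n + δ = 0.03 + 0.067 = 0.097.
At the golden rule the marginal product of capital equals n+δ: 0.26·k^(0.26−1) = 0.097. Solving, k_gold = (0.26/0.097)^(1/0.74) ≈ 3.7901.
y_gold = 3.7901^0.26 ≈ 1.4140.
c_gold = y_gold − (n+δ)·k_gold = 1.4140 − 0.097·3.7901 ≈ 1.0464.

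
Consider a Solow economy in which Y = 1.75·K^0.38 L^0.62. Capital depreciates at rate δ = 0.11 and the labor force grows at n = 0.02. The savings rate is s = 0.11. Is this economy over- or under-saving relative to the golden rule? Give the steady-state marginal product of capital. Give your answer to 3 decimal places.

Capital per worker breaks even when investment replaces (n + δ)·k; here n + δ = 0.13.
Steady-state k*: s·A·k^0.38 = 0.13·k gives k* = (0.11·1.75/0.13)^(1/0.62) ≈ 1.8836.
MPK = 0.38·1.75·1.8836^(-0.62) ≈ 0.4491.
MPK > n+δ = 0.13, so the economy is dynamically efficient (under-saving).

under-saving; MPK ≈ 0.449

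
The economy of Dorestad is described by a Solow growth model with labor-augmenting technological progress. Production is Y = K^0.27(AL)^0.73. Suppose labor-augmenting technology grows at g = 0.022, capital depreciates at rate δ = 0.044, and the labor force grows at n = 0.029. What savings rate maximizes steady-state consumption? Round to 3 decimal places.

s_gold = 0.270

n + g + δ = 0.029 + 0.022 + 0.044 = 0.095.
At the golden rule MPK = n+g+δ, and in any Cobb-Douglas steady state s = (n+g+δ)·k/y = MPK·k/y = capital's share 0.27.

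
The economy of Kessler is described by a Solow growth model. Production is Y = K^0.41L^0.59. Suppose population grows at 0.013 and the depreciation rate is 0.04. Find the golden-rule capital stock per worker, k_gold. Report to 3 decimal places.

Break-even investment rate: n + δ = 0.013 + 0.04 = 0.053.
Golden rule sets MPK = n+δ: 0.41·k^(0.41−1) = 0.053, so k_gold = (0.41/0.053)^(1/0.59) ≈ 32.0587.

k_gold ≈ 32.059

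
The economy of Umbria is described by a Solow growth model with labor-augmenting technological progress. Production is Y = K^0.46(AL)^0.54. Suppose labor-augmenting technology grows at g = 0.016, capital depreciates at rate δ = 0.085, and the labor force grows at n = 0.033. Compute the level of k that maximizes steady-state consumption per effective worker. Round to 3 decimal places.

Break-even investment rate: n + g + δ = 0.033 + 0.016 + 0.085 = 0.134.
At the golden rule the marginal product of capital equals n+g+δ: 0.46·k^(0.46−1) = 0.134. Solving, k_gold = (0.46/0.134)^(1/0.54) ≈ 9.8164.

k_gold ≈ 9.816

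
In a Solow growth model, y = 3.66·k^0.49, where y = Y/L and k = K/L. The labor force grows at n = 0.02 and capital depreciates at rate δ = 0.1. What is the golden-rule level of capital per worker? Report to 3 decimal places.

The effective depreciation rate is n + δ = 0.02 + 0.1 = 0.12.
At the golden rule the marginal product of capital equals n+δ: 0.49·3.66·k^(0.49−1) = 0.12. Solving, k_gold = (0.49·3.66/0.12)^(1/0.51) ≈ 200.8784.

k_gold ≈ 200.878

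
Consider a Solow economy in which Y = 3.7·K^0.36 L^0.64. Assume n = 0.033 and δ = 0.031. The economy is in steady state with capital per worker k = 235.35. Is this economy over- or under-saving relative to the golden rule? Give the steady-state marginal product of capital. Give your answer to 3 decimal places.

The effective depreciation rate is n + δ = 0.033 + 0.031 = 0.064.
MPK = 0.36·3.7·k^(0.36−1) = 0.36·3.7·235.35^(-0.64) ≈ 0.0404.
MPK < 0.064, so the economy is dynamically inefficient (over-saving).

over-saving; MPK ≈ 0.040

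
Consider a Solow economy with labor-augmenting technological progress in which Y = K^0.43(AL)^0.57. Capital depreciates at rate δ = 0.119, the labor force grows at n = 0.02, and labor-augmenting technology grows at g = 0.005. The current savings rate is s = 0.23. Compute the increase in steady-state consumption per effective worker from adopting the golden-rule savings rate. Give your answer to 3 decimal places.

Δc ≈ 0.205

Capital per effective worker breaks even when investment replaces (n + g + δ)·k; here n + g + δ = 0.144.
Current steady state (s = 0.23): k* = (0.23/0.144)^(1/0.57) ≈ 2.2740, y* = 2.2740^0.43 ≈ 1.4237, c* = (1−0.23)·1.4237 ≈ 1.0962.
At the golden rule the marginal product of capital equals n+g+δ: 0.43·k^(0.43−1) = 0.144. Solving, k_gold = (0.43/0.144)^(1/0.57) ≈ 6.8158.
y_gold = 6.8158^0.43 ≈ 2.2825, c_gold = y_gold − 0.144·k_gold ≈ 1.3010.
Gain: Δc = 1.3010 − 1.0962 ≈ 0.2048.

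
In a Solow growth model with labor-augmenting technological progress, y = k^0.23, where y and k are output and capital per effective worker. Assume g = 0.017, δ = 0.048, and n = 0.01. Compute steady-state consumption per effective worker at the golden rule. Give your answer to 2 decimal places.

c_gold ≈ 1.08

The effective depreciation rate is n + g + δ = 0.01 + 0.017 + 0.048 = 0.075.
At the golden rule the marginal product of capital equals n+g+δ: 0.23·k^(0.23−1) = 0.075. Solving, k_gold = (0.23/0.075)^(1/0.77) ≈ 4.2858.
y_gold = 4.2858^0.23 ≈ 1.3976.
c_gold = y_gold − (n+g+δ)·k_gold = 1.3976 − 0.075·4.2858 ≈ 1.0761.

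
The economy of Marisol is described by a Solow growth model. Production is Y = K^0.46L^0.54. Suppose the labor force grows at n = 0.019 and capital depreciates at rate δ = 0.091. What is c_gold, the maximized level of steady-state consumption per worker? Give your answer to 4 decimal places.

n + δ = 0.019 + 0.091 = 0.11.
Setting f'(k) = n+δ gives 0.46·k^(0.46−1) = 0.11, hence k_gold = (0.46/0.11)^(1/0.54) ≈ 14.1474.
y_gold = 14.1474^0.46 ≈ 3.3831.
c_gold = y_gold − (n+δ)·k_gold = 3.3831 − 0.11·14.1474 ≈ 1.8269.

c_gold ≈ 1.8269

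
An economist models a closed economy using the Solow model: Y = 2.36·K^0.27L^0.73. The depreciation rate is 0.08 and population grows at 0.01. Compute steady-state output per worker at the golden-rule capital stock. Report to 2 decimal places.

n + δ = 0.01 + 0.08 = 0.09.
Golden rule sets MPK = n+δ: 0.27·2.36·k^(0.27−1) = 0.09, so k_gold = (0.27·2.36/0.09)^(1/0.73) ≈ 14.6026.
Output: y_gold = 2.36·k_gold^0.27 = 2.36·14.6026^0.27 ≈ 4.8675.

y_gold ≈ 4.87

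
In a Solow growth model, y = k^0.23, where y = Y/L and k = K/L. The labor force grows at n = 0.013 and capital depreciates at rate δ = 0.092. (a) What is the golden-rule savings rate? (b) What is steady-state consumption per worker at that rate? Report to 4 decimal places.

(a) s_gold = 0.2300; (b) c_gold ≈ 0.9732

Capital per worker breaks even when investment replaces (n + δ)·k; here n + δ = 0.105.
For Cobb-Douglas, s_gold equals capital's share: s_gold = 0.23.
Maximizing c = f(k) − (n+δ)·k gives f'(k) = n+δ, i.e. 0.23·k^(0.23−1) = 0.105, so k_gold = (0.23/0.105)^(1/0.77) ≈ 2.7686.
y_gold = 2.7686^0.23 ≈ 1.2639; c_gold = (1−0.23)·y_gold ≈ 0.9732.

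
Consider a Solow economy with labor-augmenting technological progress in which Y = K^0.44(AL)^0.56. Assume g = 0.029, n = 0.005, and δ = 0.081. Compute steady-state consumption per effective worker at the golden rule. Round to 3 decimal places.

The effective depreciation rate is n + g + δ = 0.005 + 0.029 + 0.081 = 0.115.
Maximizing c = f(k) − (n+g+δ)·k gives f'(k) = n+g+δ, i.e. 0.44·k^(0.44−1) = 0.115, so k_gold = (0.44/0.115)^(1/0.56) ≈ 10.9808.
y_gold = 10.9808^0.44 ≈ 2.8700.
c_gold = y_gold − (n+g+δ)·k_gold = 2.8700 − 0.115·10.9808 ≈ 1.6072.

c_gold ≈ 1.607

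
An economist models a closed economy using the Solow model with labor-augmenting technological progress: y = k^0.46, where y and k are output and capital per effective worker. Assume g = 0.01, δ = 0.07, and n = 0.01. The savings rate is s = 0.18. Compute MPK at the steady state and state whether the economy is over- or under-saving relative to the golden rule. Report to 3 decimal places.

under-saving; MPK ≈ 0.230

n + g + δ = 0.01 + 0.01 + 0.07 = 0.09.
Steady-state k*: s·k^0.46 = 0.09·k gives k* = (0.18/0.09)^(1/0.54) ≈ 3.6096.
MPK = 0.46·3.6096^(-0.54) ≈ 0.2300.
MPK > n+g+δ = 0.09, so the economy is dynamically efficient (under-saving).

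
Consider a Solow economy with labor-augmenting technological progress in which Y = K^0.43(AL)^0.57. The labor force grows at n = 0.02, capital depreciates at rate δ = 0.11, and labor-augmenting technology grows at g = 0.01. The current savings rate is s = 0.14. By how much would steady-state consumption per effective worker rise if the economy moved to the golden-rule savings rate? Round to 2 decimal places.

The effective depreciation rate is n + g + δ = 0.02 + 0.01 + 0.11 = 0.14.
Current steady state (s = 0.14): k* = (0.14/0.14)^(1/0.57) ≈ 1.0000, y* = 1.0000^0.43 ≈ 1.0000, c* = (1−0.14)·1.0000 ≈ 0.8600.
At the golden rule the marginal product of capital equals n+g+δ: 0.43·k^(0.43−1) = 0.14. Solving, k_gold = (0.43/0.14)^(1/0.57) ≈ 7.1612.
y_gold = 7.1612^0.43 ≈ 2.3315, c_gold = y_gold − 0.14·k_gold ≈ 1.3290.
Gain: Δc = 1.3290 − 0.8600 ≈ 0.4690.

Δc ≈ 0.47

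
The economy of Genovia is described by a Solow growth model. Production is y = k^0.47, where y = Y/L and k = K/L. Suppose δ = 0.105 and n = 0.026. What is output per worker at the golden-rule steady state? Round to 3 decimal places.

y_gold ≈ 3.105

Break-even investment rate: n + δ = 0.026 + 0.105 = 0.131.
Golden rule sets MPK = n+δ: 0.47·k^(0.47−1) = 0.131, so k_gold = (0.47/0.131)^(1/0.53) ≈ 11.1389.
Output: y_gold = k_gold^0.47 = 11.1389^0.47 ≈ 3.1047.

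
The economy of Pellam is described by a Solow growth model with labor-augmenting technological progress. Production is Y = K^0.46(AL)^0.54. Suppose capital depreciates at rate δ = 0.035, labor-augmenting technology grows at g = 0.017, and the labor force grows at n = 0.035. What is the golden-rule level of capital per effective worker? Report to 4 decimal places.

n + g + δ = 0.035 + 0.017 + 0.035 = 0.087.
Maximizing c = f(k) − (n+g+δ)·k gives f'(k) = n+g+δ, i.e. 0.46·k^(0.46−1) = 0.087, so k_gold = (0.46/0.087)^(1/0.54) ≈ 21.8439.

k_gold ≈ 21.8439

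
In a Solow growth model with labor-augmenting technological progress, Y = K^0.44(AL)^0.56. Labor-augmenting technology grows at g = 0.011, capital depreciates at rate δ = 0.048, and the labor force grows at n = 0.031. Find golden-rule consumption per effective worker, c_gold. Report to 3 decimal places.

Capital per effective worker breaks even when investment replaces (n + g + δ)·k; here n + g + δ = 0.09.
Setting f'(k) = n+g+δ gives 0.44·k^(0.44−1) = 0.09, hence k_gold = (0.44/0.09)^(1/0.56) ≈ 17.0111.
y_gold = 17.0111^0.44 ≈ 3.4795.
c_gold = y_gold − (n+g+δ)·k_gold = 3.4795 − 0.09·17.0111 ≈ 1.9485.

c_gold ≈ 1.949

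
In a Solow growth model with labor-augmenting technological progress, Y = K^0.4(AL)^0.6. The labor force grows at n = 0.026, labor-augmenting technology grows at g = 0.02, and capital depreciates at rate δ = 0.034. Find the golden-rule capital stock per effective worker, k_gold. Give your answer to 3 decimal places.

Break-even investment rate: n + g + δ = 0.026 + 0.02 + 0.034 = 0.08.
At the golden rule the marginal product of capital equals n+g+δ: 0.4·k^(0.4−1) = 0.08. Solving, k_gold = (0.4/0.08)^(1/0.6) ≈ 14.6201.

k_gold ≈ 14.620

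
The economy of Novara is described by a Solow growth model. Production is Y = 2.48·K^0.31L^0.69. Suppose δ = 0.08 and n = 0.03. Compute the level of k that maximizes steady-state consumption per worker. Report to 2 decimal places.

k_gold ≈ 16.74

Break-even investment rate: n + δ = 0.03 + 0.08 = 0.11.
Golden rule sets MPK = n+δ: 0.31·2.48·k^(0.31−1) = 0.11, so k_gold = (0.31·2.48/0.11)^(1/0.69) ≈ 16.7416.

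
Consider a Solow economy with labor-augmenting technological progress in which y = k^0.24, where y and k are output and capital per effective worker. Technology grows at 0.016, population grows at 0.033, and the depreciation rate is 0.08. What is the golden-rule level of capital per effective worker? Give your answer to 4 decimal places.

Capital per effective worker breaks even when investment replaces (n + g + δ)·k; here n + g + δ = 0.129.
At the golden rule the marginal product of capital equals n+g+δ: 0.24·k^(0.24−1) = 0.129. Solving, k_gold = (0.24/0.129)^(1/0.76) ≈ 2.2634.

k_gold ≈ 2.2634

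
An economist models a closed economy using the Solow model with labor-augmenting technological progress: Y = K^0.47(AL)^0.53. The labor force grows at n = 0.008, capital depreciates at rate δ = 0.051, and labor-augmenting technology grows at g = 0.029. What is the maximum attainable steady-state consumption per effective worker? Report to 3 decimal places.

n + g + δ = 0.008 + 0.029 + 0.051 = 0.088.
Setting f'(k) = n+g+δ gives 0.47·k^(0.47−1) = 0.088, hence k_gold = (0.47/0.088)^(1/0.53) ≈ 23.5971.
y_gold = 23.5971^0.47 ≈ 4.4182.
c_gold = y_gold − (n+g+δ)·k_gold = 4.4182 − 0.088·23.5971 ≈ 2.3416.

c_gold ≈ 2.342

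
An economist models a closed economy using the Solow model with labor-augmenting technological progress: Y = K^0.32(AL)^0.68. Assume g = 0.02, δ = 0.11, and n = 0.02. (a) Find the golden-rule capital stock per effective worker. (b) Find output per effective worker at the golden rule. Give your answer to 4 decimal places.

n + g + δ = 0.02 + 0.02 + 0.11 = 0.15.
At the golden rule the marginal product of capital equals n+g+δ: 0.32·k^(0.32−1) = 0.15. Solving, k_gold = (0.32/0.15)^(1/0.68) ≈ 3.0473.
y_gold = 3.0473^0.32 ≈ 1.4284.

(a) k_gold ≈ 3.0473; (b) y_gold ≈ 1.4284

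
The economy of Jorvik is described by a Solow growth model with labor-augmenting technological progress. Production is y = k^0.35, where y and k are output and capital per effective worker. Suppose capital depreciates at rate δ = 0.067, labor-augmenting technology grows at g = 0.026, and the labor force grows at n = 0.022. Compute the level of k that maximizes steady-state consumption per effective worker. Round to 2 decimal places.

Break-even investment rate: n + g + δ = 0.022 + 0.026 + 0.067 = 0.115.
Golden rule sets MPK = n+g+δ: 0.35·k^(0.35−1) = 0.115, so k_gold = (0.35/0.115)^(1/0.65) ≈ 5.5417.

k_gold ≈ 5.54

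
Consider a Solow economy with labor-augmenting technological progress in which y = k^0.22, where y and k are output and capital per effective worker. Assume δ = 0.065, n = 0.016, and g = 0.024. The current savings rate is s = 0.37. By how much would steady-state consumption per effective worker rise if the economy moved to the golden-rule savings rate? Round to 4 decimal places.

n + g + δ = 0.016 + 0.024 + 0.065 = 0.105.
Current steady state (s = 0.37): k* = (0.37/0.105)^(1/0.78) ≈ 5.0269, y* = 5.0269^0.22 ≈ 1.4265, c* = (1−0.37)·1.4265 ≈ 0.8987.
Setting f'(k) = n+g+δ gives 0.22·k^(0.22−1) = 0.105, hence k_gold = (0.22/0.105)^(1/0.78) ≈ 2.5813.
y_gold = 2.5813^0.22 ≈ 1.2320, c_gold = y_gold − 0.105·k_gold ≈ 0.9609.
Gain: Δc = 0.9609 − 0.8987 ≈ 0.0622.

Δc ≈ 0.0622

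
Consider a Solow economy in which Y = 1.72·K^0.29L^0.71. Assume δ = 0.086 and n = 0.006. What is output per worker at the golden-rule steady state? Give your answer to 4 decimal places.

The effective depreciation rate is n + δ = 0.006 + 0.086 = 0.092.
Maximizing c = f(k) − (n+δ)·k gives f'(k) = n+δ, i.e. 0.29·1.72·k^(0.29−1) = 0.092, so k_gold = (0.29·1.72/0.092)^(1/0.71) ≈ 10.8143.
Output: y_gold = 1.72·k_gold^0.29 = 1.72·10.8143^0.29 ≈ 3.4307.

y_gold ≈ 3.4307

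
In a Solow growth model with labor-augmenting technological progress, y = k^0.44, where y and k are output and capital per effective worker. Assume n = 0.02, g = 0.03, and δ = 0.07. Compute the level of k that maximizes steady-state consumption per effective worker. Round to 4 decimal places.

k_gold ≈ 10.1772

Break-even investment rate: n + g + δ = 0.02 + 0.03 + 0.07 = 0.12.
Golden rule sets MPK = n+g+δ: 0.44·k^(0.44−1) = 0.12, so k_gold = (0.44/0.12)^(1/0.56) ≈ 10.1772.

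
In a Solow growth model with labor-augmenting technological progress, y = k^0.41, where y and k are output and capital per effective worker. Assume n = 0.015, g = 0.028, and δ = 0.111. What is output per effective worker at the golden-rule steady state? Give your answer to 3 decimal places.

Capital per effective worker breaks even when investment replaces (n + g + δ)·k; here n + g + δ = 0.154.
Maximizing c = f(k) − (n+g+δ)·k gives f'(k) = n+g+δ, i.e. 0.41·k^(0.41−1) = 0.154, so k_gold = (0.41/0.154)^(1/0.59) ≈ 5.2576.
Output: y_gold = k_gold^0.41 = 5.2576^0.41 ≈ 1.9748.

y_gold ≈ 1.975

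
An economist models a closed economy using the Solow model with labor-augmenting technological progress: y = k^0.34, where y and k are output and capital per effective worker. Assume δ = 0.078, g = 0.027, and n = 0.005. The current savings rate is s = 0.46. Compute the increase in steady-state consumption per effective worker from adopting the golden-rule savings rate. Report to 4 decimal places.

Capital per effective worker breaks even when investment replaces (n + g + δ)·k; here n + g + δ = 0.11.
Current steady state (s = 0.46): k* = (0.46/0.11)^(1/0.66) ≈ 8.7390, y* = 8.7390^0.34 ≈ 2.0898, c* = (1−0.46)·2.0898 ≈ 1.1285.
Maximizing c = f(k) − (n+g+δ)·k gives f'(k) = n+g+δ, i.e. 0.34·k^(0.34−1) = 0.11, so k_gold = (0.34/0.11)^(1/0.66) ≈ 5.5278.
y_gold = 5.5278^0.34 ≈ 1.7884, c_gold = y_gold − 0.11·k_gold ≈ 1.1804.
Gain: Δc = 1.1804 − 1.1285 ≈ 0.0519.

Δc ≈ 0.0519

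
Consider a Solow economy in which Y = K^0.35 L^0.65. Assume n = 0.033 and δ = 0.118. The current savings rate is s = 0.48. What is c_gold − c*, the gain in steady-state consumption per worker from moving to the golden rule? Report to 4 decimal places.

Δc ≈ 0.0528

Capital per worker breaks even when investment replaces (n + δ)·k; here n + δ = 0.151.
Current steady state (s = 0.48): k* = (0.48/0.151)^(1/0.65) ≈ 5.9254, y* = 5.9254^0.35 ≈ 1.8640, c* = (1−0.48)·1.8640 ≈ 0.9693.
Setting f'(k) = n+δ gives 0.35·k^(0.35−1) = 0.151, hence k_gold = (0.35/0.151)^(1/0.65) ≈ 3.6448.
y_gold = 3.6448^0.35 ≈ 1.5725, c_gold = y_gold − 0.151·k_gold ≈ 1.0221.
Gain: Δc = 1.0221 − 0.9693 ≈ 0.0528.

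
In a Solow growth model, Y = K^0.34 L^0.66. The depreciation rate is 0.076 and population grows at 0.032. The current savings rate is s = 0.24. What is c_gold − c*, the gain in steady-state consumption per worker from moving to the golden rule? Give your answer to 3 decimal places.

Break-even investment rate: n + δ = 0.032 + 0.076 = 0.108.
Current steady state (s = 0.24): k* = (0.24/0.108)^(1/0.66) ≈ 3.3530, y* = 3.3530^0.34 ≈ 1.5089, c* = (1−0.24)·1.5089 ≈ 1.1467.
Golden rule sets MPK = n+δ: 0.34·k^(0.34−1) = 0.108, so k_gold = (0.34/0.108)^(1/0.66) ≈ 5.6837.
y_gold = 5.6837^0.34 ≈ 1.8054, c_gold = y_gold − 0.108·k_gold ≈ 1.1916.
Gain: Δc = 1.1916 − 1.1467 ≈ 0.0448.

Δc ≈ 0.045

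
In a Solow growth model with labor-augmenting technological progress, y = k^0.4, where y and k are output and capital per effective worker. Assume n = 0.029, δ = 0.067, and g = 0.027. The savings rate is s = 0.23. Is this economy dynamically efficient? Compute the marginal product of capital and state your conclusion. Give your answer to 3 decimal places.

dynamically efficient; MPK ≈ 0.214

Capital per effective worker breaks even when investment replaces (n + g + δ)·k; here n + g + δ = 0.123.
Steady-state k*: s·k^0.4 = 0.123·k gives k* = (0.23/0.123)^(1/0.6) ≈ 2.8382.
MPK = 0.4·2.8382^(-0.6) ≈ 0.2139.
MPK > n+g+δ = 0.123, so the economy is dynamically efficient (under-saving).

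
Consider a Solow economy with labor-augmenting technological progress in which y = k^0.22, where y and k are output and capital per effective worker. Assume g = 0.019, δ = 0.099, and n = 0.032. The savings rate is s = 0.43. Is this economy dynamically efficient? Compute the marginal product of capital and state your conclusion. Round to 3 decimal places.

dynamically inefficient; MPK ≈ 0.077

n + g + δ = 0.032 + 0.019 + 0.099 = 0.15.
Steady-state k*: s·k^0.22 = 0.15·k gives k* = (0.43/0.15)^(1/0.78) ≈ 3.8582.
MPK = 0.22·3.8582^(-0.78) ≈ 0.0767.
MPK < n+g+δ = 0.15, so the economy is dynamically inefficient (over-saving).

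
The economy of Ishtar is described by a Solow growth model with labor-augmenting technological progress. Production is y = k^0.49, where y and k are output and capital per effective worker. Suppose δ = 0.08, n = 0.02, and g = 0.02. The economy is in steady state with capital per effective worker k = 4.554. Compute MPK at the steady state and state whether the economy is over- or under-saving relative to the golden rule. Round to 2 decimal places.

n + g + δ = 0.02 + 0.02 + 0.08 = 0.12.
MPK = 0.49·k^(0.49−1) = 0.49·4.554^(-0.51) ≈ 0.2262.
MPK > 0.12, so the economy is dynamically efficient (under-saving).

under-saving; MPK ≈ 0.23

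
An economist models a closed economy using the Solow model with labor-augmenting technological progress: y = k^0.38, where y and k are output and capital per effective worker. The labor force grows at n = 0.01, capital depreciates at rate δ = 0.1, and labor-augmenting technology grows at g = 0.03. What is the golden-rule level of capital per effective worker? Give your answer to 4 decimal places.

k_gold ≈ 5.0055

n + g + δ = 0.01 + 0.03 + 0.1 = 0.14.
Maximizing c = f(k) − (n+g+δ)·k gives f'(k) = n+g+δ, i.e. 0.38·k^(0.38−1) = 0.14, so k_gold = (0.38/0.14)^(1/0.62) ≈ 5.0055.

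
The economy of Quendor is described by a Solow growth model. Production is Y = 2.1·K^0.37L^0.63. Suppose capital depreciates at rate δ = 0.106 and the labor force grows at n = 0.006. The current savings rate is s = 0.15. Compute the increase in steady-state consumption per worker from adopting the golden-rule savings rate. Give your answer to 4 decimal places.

Break-even investment rate: n + δ = 0.006 + 0.106 = 0.112.
Current steady state (s = 0.15): k* = (0.15·2.1/0.112)^(1/0.63) ≈ 5.1623, y* = 2.1·5.1623^0.37 ≈ 3.8545, c* = (1−0.15)·3.8545 ≈ 3.2764.
At the golden rule the marginal product of capital equals n+δ: 0.37·2.1·k^(0.37−1) = 0.112. Solving, k_gold = (0.37·2.1/0.112)^(1/0.63) ≈ 21.6393.
y_gold = 2.1·21.6393^0.37 ≈ 6.5503, c_gold = y_gold − 0.112·k_gold ≈ 4.1267.
Gain: Δc = 4.1267 − 3.2764 ≈ 0.8503.

Δc ≈ 0.8503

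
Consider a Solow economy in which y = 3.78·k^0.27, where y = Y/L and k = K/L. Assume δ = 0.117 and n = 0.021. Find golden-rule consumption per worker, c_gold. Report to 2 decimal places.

c_gold ≈ 5.78

The effective depreciation rate is n + δ = 0.021 + 0.117 = 0.138.
Maximizing c = f(k) − (n+δ)·k gives f'(k) = n+δ, i.e. 0.27·3.78·k^(0.27−1) = 0.138, so k_gold = (0.27·3.78/0.138)^(1/0.73) ≈ 15.5017.
y_gold = 3.78·15.5017^0.27 ≈ 7.9231.
c_gold = y_gold − (n+δ)·k_gold = 7.9231 − 0.138·15.5017 ≈ 5.7838.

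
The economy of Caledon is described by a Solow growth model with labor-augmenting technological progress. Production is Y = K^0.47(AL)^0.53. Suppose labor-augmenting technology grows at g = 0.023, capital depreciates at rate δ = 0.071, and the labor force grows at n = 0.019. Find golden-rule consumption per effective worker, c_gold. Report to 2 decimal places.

Capital per effective worker breaks even when investment replaces (n + g + δ)·k; here n + g + δ = 0.113.
At the golden rule the marginal product of capital equals n+g+δ: 0.47·k^(0.47−1) = 0.113. Solving, k_gold = (0.47/0.113)^(1/0.53) ≈ 14.7218.
y_gold = 14.7218^0.47 ≈ 3.5395.
c_gold = y_gold − (n+g+δ)·k_gold = 3.5395 − 0.113·14.7218 ≈ 1.8759.

c_gold ≈ 1.88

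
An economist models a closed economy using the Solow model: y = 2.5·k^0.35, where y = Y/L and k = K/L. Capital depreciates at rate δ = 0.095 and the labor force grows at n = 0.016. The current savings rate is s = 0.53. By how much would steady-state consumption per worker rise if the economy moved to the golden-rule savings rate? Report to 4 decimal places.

Δc ≈ 0.4737

Break-even investment rate: n + δ = 0.016 + 0.095 = 0.111.
Current steady state (s = 0.53): k* = (0.53·2.5/0.111)^(1/0.65) ≈ 45.3689, y* = 2.5·45.3689^0.35 ≈ 9.5018, c* = (1−0.53)·9.5018 ≈ 4.4658.
Golden rule sets MPK = n+δ: 0.35·2.5·k^(0.35−1) = 0.111, so k_gold = (0.35·2.5/0.111)^(1/0.65) ≈ 23.9616.
y_gold = 2.5·23.9616^0.35 ≈ 7.5992, c_gold = y_gold − 0.111·k_gold ≈ 4.9395.
Gain: Δc = 4.9395 − 4.4658 ≈ 0.4737.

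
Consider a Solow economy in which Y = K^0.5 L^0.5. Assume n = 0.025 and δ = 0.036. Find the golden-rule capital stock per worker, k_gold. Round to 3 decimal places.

k_gold ≈ 67.186

Break-even investment rate: n + δ = 0.025 + 0.036 = 0.061.
Maximizing c = f(k) − (n+δ)·k gives f'(k) = n+δ, i.e. 0.5·k^(0.5−1) = 0.061, so k_gold = (0.5/0.061)^(1/0.5) ≈ 67.1862.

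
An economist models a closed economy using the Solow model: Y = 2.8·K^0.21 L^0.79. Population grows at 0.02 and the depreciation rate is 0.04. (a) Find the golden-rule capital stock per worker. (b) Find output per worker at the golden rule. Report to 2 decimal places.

n + δ = 0.02 + 0.04 = 0.06.
Golden rule sets MPK = n+δ: 0.21·2.8·k^(0.21−1) = 0.06, so k_gold = (0.21·2.8/0.06)^(1/0.79) ≈ 17.9770.
y_gold = 2.8·17.9770^0.21 ≈ 5.1363.

(a) k_gold ≈ 17.98; (b) y_gold ≈ 5.14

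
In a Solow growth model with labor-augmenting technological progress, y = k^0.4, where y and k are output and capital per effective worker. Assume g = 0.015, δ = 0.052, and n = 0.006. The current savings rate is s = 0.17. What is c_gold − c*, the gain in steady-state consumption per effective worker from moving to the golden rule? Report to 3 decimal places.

Δc ≈ 0.407

n + g + δ = 0.006 + 0.015 + 0.052 = 0.073.
Current steady state (s = 0.17): k* = (0.17/0.073)^(1/0.6) ≈ 4.0914, y* = 4.0914^0.4 ≈ 1.7569, c* = (1−0.17)·1.7569 ≈ 1.4582.
Setting f'(k) = n+g+δ gives 0.4·k^(0.4−1) = 0.073, hence k_gold = (0.4/0.073)^(1/0.6) ≈ 17.0305.
y_gold = 17.0305^0.4 ≈ 3.1081, c_gold = y_gold − 0.073·k_gold ≈ 1.8648.
Gain: Δc = 1.8648 − 1.4582 ≈ 0.4066.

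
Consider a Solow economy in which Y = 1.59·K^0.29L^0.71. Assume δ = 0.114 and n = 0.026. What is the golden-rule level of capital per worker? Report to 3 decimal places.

Capital per worker breaks even when investment replaces (n + δ)·k; here n + δ = 0.14.
At the golden rule the marginal product of capital equals n+δ: 0.29·1.59·k^(0.29−1) = 0.14. Solving, k_gold = (0.29·1.59/0.14)^(1/0.71) ≈ 5.3593.

k_gold ≈ 5.359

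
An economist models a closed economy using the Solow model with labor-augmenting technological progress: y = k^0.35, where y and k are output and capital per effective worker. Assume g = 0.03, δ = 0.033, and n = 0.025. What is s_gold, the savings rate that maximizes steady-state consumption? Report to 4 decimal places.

Break-even investment rate: n + g + δ = 0.025 + 0.03 + 0.033 = 0.088.
At the golden rule MPK = n+g+δ, and in any Cobb-Douglas steady state s = (n+g+δ)·k/y = MPK·k/y = capital's share 0.35.

s_gold = 0.3500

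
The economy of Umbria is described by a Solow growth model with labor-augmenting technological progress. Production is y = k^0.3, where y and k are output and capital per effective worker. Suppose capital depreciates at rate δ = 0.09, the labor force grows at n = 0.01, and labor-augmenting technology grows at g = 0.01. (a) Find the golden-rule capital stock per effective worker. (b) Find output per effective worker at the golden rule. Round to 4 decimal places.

(a) k_gold ≈ 4.1925; (b) y_gold ≈ 1.5372

n + g + δ = 0.01 + 0.01 + 0.09 = 0.11.
At the golden rule the marginal product of capital equals n+g+δ: 0.3·k^(0.3−1) = 0.11. Solving, k_gold = (0.3/0.11)^(1/0.7) ≈ 4.1925.
y_gold = 4.1925^0.3 ≈ 1.5372.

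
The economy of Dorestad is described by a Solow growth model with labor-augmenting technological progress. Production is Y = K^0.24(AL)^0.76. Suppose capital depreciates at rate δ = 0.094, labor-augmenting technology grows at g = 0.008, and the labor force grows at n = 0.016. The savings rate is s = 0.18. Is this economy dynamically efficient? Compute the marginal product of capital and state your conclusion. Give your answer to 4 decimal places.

Capital per effective worker breaks even when investment replaces (n + g + δ)·k; here n + g + δ = 0.118.
Steady-state k*: s·k^0.24 = 0.118·k gives k* = (0.18/0.118)^(1/0.76) ≈ 1.7430.
MPK = 0.24·1.7430^(-0.76) ≈ 0.1573.
MPK > n+g+δ = 0.118, so the economy is dynamically efficient (under-saving).

dynamically efficient; MPK ≈ 0.1573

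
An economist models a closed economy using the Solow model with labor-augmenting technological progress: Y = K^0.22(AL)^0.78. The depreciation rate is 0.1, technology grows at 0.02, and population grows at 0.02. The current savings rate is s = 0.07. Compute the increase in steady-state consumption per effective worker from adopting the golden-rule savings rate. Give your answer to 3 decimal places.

Δc ≈ 0.121

The effective depreciation rate is n + g + δ = 0.02 + 0.02 + 0.1 = 0.14.
Current steady state (s = 0.07): k* = (0.07/0.14)^(1/0.78) ≈ 0.4112, y* = 0.4112^0.22 ≈ 0.8224, c* = (1−0.07)·0.8224 ≈ 0.7649.
Golden rule sets MPK = n+g+δ: 0.22·k^(0.22−1) = 0.14, so k_gold = (0.22/0.14)^(1/0.78) ≈ 1.7851.
y_gold = 1.7851^0.22 ≈ 1.1360, c_gold = y_gold − 0.14·k_gold ≈ 0.8861.
Gain: Δc = 0.8861 − 0.7649 ≈ 0.1212.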